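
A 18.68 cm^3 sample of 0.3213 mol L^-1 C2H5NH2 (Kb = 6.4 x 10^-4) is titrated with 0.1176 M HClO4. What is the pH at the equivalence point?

5.94

n(C2H5NH2) = 0.3213 x 0.01868 = 0.006002 mol; V(HClO4) at equivalence = 0.006002/0.1176 = 0.05104 L.
At equivalence the base is fully converted to C2H5NH3+; total volume = 0.06972 L, so [C2H5NH3+] = 0.006002/0.06972 = 0.08609 M.
Ka(C2H5NH3+) = Kw/Kb = 1.0e-14 / 6.4 x 10^-4 = 1.56e-11.
[H^+] = sqrt(Ka x [C2H5NH3+]) = sqrt(1.56e-11 x 0.08609) = 1.16e-6 M.
pH = -log(1.16e-6) = 5.94.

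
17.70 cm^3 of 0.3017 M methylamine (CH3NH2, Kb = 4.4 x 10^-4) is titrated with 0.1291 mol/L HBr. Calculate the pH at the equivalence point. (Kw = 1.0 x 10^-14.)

n(CH3NH2) = 0.3017 x 0.01770 = 0.005340 mol; V(HBr) at equivalence = 0.005340/0.1291 = 0.04136 L.
At equivalence the base is fully converted to CH3NH3+; total volume = 0.05906 L, so [CH3NH3+] = 0.005340/0.05906 = 0.09041 M.
Ka(CH3NH3+) = Kw/Kb = 1.0e-14 / 4.4 x 10^-4 = 2.27e-11.
[H^+] = sqrt(Ka x [CH3NH3+]) = sqrt(2.27e-11 x 0.09041) = 1.43e-6 M.
pH = -log(1.43e-6) = 5.84.

5.84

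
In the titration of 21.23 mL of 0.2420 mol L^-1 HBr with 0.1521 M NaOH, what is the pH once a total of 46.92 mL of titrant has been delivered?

12.47

n(acid) = 0.2420 x 0.02123 = 0.005138 mol; n(NaOH) added = 0.1521 x 0.04692 = 0.007137 mol.
Base is in excess by 0.007137 - 0.005138 = 0.001999 mol in a total volume of 0.06815 L.
[OH^-] = 0.001999/0.06815 = 0.02933 M, so pOH = 1.53 and pH = 14.00 - 1.53 = 12.47.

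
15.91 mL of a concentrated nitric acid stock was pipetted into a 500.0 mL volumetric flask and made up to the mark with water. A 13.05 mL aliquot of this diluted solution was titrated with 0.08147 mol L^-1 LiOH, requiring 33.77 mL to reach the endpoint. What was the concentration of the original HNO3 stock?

6.63 M

n(LiOH) = 0.08147 x 0.03377 = 0.002751 mol.
n(HNO3) in the aliquot = 0.002751 mol.
[diluted HNO3] = 0.002751 / 0.01305 = 0.2108 M.
Dilution factor = 500.0/15.91 = 31.43, so [stock] = 0.2108 x 31.43 = 6.63 M.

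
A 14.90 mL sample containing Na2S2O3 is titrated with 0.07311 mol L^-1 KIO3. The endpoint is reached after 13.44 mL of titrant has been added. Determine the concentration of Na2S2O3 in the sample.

0.396 M

n(KIO3) = 0.07311 x 0.01344 = 0.0009826 mol.
From the balanced equation, 1 mol KIO3 reacts with 6 mol Na2S2O3, so n(Na2S2O3) = 0.0009826 x 6/1 = 0.005896 mol.
[Na2S2O3] = 0.005896 / 0.01490 L = 0.396 M.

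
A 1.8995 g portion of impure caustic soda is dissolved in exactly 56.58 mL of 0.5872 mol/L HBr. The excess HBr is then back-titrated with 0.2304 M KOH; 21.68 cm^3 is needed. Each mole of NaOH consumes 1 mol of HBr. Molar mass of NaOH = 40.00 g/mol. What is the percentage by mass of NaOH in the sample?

59.4%

Total n(HBr) added = 0.5872 x 0.05658 = 0.03322 mol.
n(KOH) used = 0.2304 x 0.02168 = 0.004995 mol, which equals the excess n(HBr).
So n(HBr) consumed by the sample = 0.03322 - 0.004995 = 0.02823 mol.
n(NaOH) = 0.02823 / 1 = 0.02823 mol.
mass NaOH = 0.02823 x 40.00 = 1.129 g, so %NaOH = 1.129/1.8995 x 100 = 59.4%.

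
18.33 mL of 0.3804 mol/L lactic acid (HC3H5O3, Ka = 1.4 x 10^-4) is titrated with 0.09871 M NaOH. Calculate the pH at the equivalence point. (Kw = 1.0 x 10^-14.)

8.37

n(HC3H5O3) = 0.3804 x 0.01833 = 0.006973 mol; V(NaOH) at equivalence = 0.006973/0.09871 = 0.07064 L.
At equivalence all the acid is converted to C3H5O3-; total volume = 0.01833 + 0.07064 = 0.08897 L, so [C3H5O3-] = 0.006973/0.08897 = 0.07837 M.
Kb = Kw/Ka = 1.0e-14 / 1.4 x 10^-4 = 7.14e-11.
[OH^-] = sqrt(Kb x [C3H5O3-]) = sqrt(7.14e-11 x 0.07837) = 2.37e-6 M.
pOH = 5.63, so pH = 14.00 - 5.63 = 8.37.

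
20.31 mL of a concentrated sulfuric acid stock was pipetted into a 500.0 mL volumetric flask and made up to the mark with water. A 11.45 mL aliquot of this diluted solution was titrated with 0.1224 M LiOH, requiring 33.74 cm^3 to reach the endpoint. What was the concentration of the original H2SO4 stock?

n(LiOH) = 0.1224 x 0.03374 = 0.004130 mol.
n(H2SO4) in the aliquot = 0.004130 x 1/2 = 0.002065 mol.
[diluted H2SO4] = 0.002065 / 0.01145 = 0.1803 M.
Dilution factor = 500.0/20.31 = 24.62, so [stock] = 0.1803 x 24.62 = 4.44 M.

4.44 M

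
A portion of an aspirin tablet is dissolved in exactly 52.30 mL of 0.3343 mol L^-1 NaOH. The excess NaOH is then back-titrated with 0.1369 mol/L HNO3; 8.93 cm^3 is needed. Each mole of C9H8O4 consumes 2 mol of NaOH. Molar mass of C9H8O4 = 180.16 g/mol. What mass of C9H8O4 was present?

1.46 g

Total n(NaOH) added = 0.3343 x 0.05230 = 0.01748 mol.
n(HNO3) used = 0.1369 x 0.008930 = 0.001223 mol, which equals the excess n(NaOH).
So n(NaOH) consumed by the sample = 0.01748 - 0.001223 = 0.01626 mol.
n(C9H8O4) = 0.01626 / 2 = 0.008131 mol.
mass = 0.008131 mol x 180.16 g/mol = 1.46 g.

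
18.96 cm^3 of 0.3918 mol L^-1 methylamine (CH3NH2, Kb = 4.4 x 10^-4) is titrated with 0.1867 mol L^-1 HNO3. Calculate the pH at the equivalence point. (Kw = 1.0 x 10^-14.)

5.77

n(CH3NH2) = 0.3918 x 0.01896 = 0.007429 mol; V(HNO3) at equivalence = 0.007429/0.1867 = 0.03979 L.
At equivalence the base is fully converted to CH3NH3+; total volume = 0.05875 L, so [CH3NH3+] = 0.007429/0.05875 = 0.1264 M.
Ka(CH3NH3+) = Kw/Kb = 1.0e-14 / 4.4 x 10^-4 = 2.27e-11.
[H^+] = sqrt(Ka x [CH3NH3+]) = sqrt(2.27e-11 x 0.1264) = 1.70e-6 M.
pH = -log(1.70e-6) = 5.77.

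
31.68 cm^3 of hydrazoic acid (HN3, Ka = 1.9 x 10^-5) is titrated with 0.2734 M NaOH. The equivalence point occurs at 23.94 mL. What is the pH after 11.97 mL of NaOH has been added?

4.72

11.97 mL is exactly half the equivalence volume (23.94/2), i.e. the half-equivalence point.
There, n(HA) = n(A^-), so pH = pKa = -log(1.9 x 10^-5) = 4.72.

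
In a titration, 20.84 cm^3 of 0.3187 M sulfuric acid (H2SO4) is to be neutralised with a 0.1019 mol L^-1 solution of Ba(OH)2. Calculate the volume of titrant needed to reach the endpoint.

n(H2SO4) = 0.3187 mol/L x 0.02084 L = 0.006642 mol.
At equivalence n(Ba(OH)2) = n(H2SO4) = 0.006642 mol.
V(Ba(OH)2) = 0.006642 / 0.1019 = 0.06518 L = 65.2 mL.

65.2 mL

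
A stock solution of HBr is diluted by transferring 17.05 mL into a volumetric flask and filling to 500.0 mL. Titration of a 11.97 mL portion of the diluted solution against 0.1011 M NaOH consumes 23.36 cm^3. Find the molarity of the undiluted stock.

n(NaOH) = 0.1011 x 0.02336 = 0.002362 mol.
n(HBr) in the aliquot = 0.002362 mol.
[diluted HBr] = 0.002362 / 0.01197 = 0.1973 M.
Dilution factor = 500.0/17.05 = 29.33, so [stock] = 0.1973 x 29.33 = 5.79 M.

5.79 M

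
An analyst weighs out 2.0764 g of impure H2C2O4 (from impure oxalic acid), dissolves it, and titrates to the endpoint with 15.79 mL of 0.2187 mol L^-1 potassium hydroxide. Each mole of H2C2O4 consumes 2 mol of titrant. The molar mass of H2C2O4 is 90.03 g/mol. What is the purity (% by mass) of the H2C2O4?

7.49%

n(KOH) = 0.2187 x 0.01579 = 0.003453 mol.
n(H2C2O4) = 0.003453 / 2 = 0.001727 mol.
mass of H2C2O4 = 0.001727 x 90.03 = 0.1554 g.
% purity = 0.1554 / 2.0764 x 100 = 7.49%.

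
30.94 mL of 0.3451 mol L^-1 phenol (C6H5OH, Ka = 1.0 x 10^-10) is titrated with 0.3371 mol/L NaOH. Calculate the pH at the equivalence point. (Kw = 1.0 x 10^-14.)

n(C6H5OH) = 0.3451 x 0.03094 = 0.01068 mol; V(NaOH) at equivalence = 0.01068/0.3371 = 0.03167 L.
At equivalence all the acid is converted to C6H5O-; total volume = 0.03094 + 0.03167 = 0.06261 L, so [C6H5O-] = 0.01068/0.06261 = 0.1705 M.
Kb = Kw/Ka = 1.0e-14 / 1.0 x 10^-10 = 0.000100.
[OH^-] = sqrt(Kb x [C6H5O-]) = sqrt(0.000100 x 0.1705) = 0.00413 M.
pOH = 2.38, so pH = 14.00 - 2.38 = 11.62.

11.62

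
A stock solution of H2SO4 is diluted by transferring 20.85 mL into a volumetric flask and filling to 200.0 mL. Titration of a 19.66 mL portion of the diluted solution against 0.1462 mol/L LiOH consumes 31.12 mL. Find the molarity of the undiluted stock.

1.11 M

n(LiOH) = 0.1462 x 0.03112 = 0.004550 mol.
n(H2SO4) in the aliquot = 0.004550 x 1/2 = 0.002275 mol.
[diluted H2SO4] = 0.002275 / 0.01966 = 0.1157 M.
Dilution factor = 200.0/20.85 = 9.592, so [stock] = 0.1157 x 9.592 = 1.11 M.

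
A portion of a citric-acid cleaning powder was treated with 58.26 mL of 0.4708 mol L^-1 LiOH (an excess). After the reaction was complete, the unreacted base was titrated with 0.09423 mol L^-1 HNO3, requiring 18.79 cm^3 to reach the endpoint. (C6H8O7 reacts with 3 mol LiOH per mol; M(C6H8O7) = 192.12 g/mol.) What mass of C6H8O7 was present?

1.64 g

Total n(LiOH) added = 0.4708 x 0.05826 = 0.02743 mol.
n(HNO3) used = 0.09423 x 0.01879 = 0.001771 mol, which equals the excess n(LiOH).
So n(LiOH) consumed by the sample = 0.02743 - 0.001771 = 0.02566 mol.
n(C6H8O7) = 0.02566 / 3 = 0.008553 mol.
mass = 0.008553 mol x 192.12 g/mol = 1.64 g.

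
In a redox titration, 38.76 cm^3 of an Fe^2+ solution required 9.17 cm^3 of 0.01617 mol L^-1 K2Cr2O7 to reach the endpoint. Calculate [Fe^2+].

0.0230 M

n(K2Cr2O7) = 0.01617 x 0.009170 = 0.0001483 mol.
From the balanced equation, 1 mol K2Cr2O7 reacts with 6 mol Fe^2+, so n(Fe^2+) = 0.0001483 x 6/1 = 0.0008897 mol.
[Fe^2+] = 0.0008897 / 0.03876 L = 0.0230 M.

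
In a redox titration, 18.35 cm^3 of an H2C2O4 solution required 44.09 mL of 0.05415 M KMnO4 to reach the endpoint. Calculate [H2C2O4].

0.325 M

n(KMnO4) = 0.05415 x 0.04409 = 0.002387 mol.
From the balanced equation, 2 mol KMnO4 reacts with 5 mol H2C2O4, so n(H2C2O4) = 0.002387 x 5/2 = 0.005969 mol.
[H2C2O4] = 0.005969 / 0.01835 L = 0.325 M.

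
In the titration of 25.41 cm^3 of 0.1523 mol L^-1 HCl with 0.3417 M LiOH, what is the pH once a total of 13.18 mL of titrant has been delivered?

n(acid) = 0.1523 x 0.02541 = 0.003870 mol; n(LiOH) added = 0.3417 x 0.01318 = 0.004504 mol.
Base is in excess by 0.004504 - 0.003870 = 0.0006337 mol in a total volume of 0.03859 L.
[OH^-] = 0.0006337/0.03859 = 0.01642 M, so pOH = 1.78 and pH = 14.00 - 1.78 = 12.22.

12.22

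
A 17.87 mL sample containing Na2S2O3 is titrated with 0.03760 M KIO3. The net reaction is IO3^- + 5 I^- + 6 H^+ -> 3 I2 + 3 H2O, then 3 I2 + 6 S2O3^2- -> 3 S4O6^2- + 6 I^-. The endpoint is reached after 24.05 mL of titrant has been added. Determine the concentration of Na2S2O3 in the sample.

0.304 M

n(KIO3) = 0.03760 x 0.02405 = 0.0009043 mol.
From the balanced equation, 1 mol KIO3 reacts with 6 mol Na2S2O3, so n(Na2S2O3) = 0.0009043 x 6/1 = 0.005426 mol.
[Na2S2O3] = 0.005426 / 0.01787 L = 0.304 M.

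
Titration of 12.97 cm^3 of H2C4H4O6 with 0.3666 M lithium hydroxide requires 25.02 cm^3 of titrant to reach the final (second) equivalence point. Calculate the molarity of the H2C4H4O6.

n(LiOH) = 0.3666 x 0.02502 = 0.009172 mol.
At the final (second) equivalence point, 2 mol OH^- react per mol H2C4H4O6, so n(H2C4H4O6) = 0.009172 / 2 = 0.004586 mol.
[H2C4H4O6] = 0.004586 / 0.01297 L = 0.354 M.

0.354 M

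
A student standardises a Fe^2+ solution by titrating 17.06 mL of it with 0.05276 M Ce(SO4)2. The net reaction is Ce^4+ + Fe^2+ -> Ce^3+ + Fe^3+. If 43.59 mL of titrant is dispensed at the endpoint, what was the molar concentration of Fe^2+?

n(Ce(SO4)2) = 0.05276 x 0.04359 = 0.002300 mol.
From the balanced equation, 1 mol Ce(SO4)2 reacts with 1 mol Fe^2+, so n(Fe^2+) = 0.002300 x 1/1 = 0.002300 mol.
[Fe^2+] = 0.002300 / 0.01706 L = 0.135 M.

0.135 M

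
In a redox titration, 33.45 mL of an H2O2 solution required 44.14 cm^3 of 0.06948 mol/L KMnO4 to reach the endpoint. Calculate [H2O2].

n(KMnO4) = 0.06948 x 0.04414 = 0.003067 mol.
From the balanced equation, 2 mol KMnO4 reacts with 5 mol H2O2, so n(H2O2) = 0.003067 x 5/2 = 0.007667 mol.
[H2O2] = 0.007667 / 0.03345 L = 0.229 M.

0.229 M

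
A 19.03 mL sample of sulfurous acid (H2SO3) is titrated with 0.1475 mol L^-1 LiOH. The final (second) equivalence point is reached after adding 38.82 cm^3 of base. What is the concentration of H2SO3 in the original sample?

n(LiOH) = 0.1475 x 0.03882 = 0.005726 mol.
At the final (second) equivalence point, 2 mol OH^- react per mol H2SO3, so n(H2SO3) = 0.005726 / 2 = 0.002863 mol.
[H2SO3] = 0.002863 / 0.01903 L = 0.150 M.

0.150 M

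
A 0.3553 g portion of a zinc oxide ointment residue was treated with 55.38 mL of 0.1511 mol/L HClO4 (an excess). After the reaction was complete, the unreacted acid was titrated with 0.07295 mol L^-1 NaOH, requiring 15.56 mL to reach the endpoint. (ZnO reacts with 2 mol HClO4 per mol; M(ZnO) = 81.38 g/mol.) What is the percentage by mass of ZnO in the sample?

82.8%

Total n(HClO4) added = 0.1511 x 0.05538 = 0.008368 mol.
n(NaOH) used = 0.07295 x 0.01556 = 0.001135 mol, which equals the excess n(HClO4).
So n(HClO4) consumed by the sample = 0.008368 - 0.001135 = 0.007233 mol.
n(ZnO) = 0.007233 / 2 = 0.003616 mol.
mass ZnO = 0.003616 x 81.38 = 0.2943 g, so %ZnO = 0.2943/0.3553 x 100 = 82.8%.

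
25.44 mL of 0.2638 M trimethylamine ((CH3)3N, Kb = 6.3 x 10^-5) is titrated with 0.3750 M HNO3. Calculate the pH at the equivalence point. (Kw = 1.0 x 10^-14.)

5.30

n((CH3)3N) = 0.2638 x 0.02544 = 0.006711 mol; V(HNO3) at equivalence = 0.006711/0.3750 = 0.01790 L.
At equivalence the base is fully converted to (CH3)3NH+; total volume = 0.04334 L, so [(CH3)3NH+] = 0.006711/0.04334 = 0.1549 M.
Ka((CH3)3NH+) = Kw/Kb = 1.0e-14 / 6.3 x 10^-5 = 1.59e-10.
[H^+] = sqrt(Ka x [(CH3)3NH+]) = sqrt(1.59e-10 x 0.1549) = 4.96e-6 M.
pH = -log(4.96e-6) = 5.30.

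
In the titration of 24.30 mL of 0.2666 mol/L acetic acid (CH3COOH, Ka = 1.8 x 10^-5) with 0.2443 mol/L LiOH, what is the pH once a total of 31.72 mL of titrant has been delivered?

12.36

n(acid) = 0.2666 x 0.02430 = 0.006478 mol; n(LiOH) added = 0.2443 x 0.03172 = 0.007749 mol.
Base is in excess by 0.007749 - 0.006478 = 0.001271 mol in a total volume of 0.05602 L.
[OH^-] = 0.001271/0.05602 = 0.02269 M, so pOH = 1.64 and pH = 14.00 - 1.64 = 12.36.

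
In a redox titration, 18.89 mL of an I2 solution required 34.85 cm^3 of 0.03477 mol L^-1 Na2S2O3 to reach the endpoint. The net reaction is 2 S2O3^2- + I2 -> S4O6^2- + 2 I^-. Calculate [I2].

0.0321 M

n(Na2S2O3) = 0.03477 x 0.03485 = 0.001212 mol.
From the balanced equation, 2 mol Na2S2O3 reacts with 1 mol I2, so n(I2) = 0.001212 x 1/2 = 0.0006059 mol.
[I2] = 0.0006059 / 0.01889 L = 0.0321 M.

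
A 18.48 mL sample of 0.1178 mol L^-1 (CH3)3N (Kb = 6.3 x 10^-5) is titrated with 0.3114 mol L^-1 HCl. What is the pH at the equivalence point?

5.43

n((CH3)3N) = 0.1178 x 0.01848 = 0.002177 mol; V(HCl) at equivalence = 0.002177/0.3114 = 0.006991 L.
At equivalence the base is fully converted to (CH3)3NH+; total volume = 0.02547 L, so [(CH3)3NH+] = 0.002177/0.02547 = 0.08547 M.
Ka((CH3)3NH+) = Kw/Kb = 1.0e-14 / 6.3 x 10^-5 = 1.59e-10.
[H^+] = sqrt(Ka x [(CH3)3NH+]) = sqrt(1.59e-10 x 0.08547) = 3.68e-6 M.
pH = -log(3.68e-6) = 5.43.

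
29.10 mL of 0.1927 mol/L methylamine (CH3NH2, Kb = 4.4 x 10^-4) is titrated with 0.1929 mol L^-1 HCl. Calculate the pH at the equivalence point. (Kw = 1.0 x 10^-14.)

5.83

n(CH3NH2) = 0.1927 x 0.02910 = 0.005608 mol; V(HCl) at equivalence = 0.005608/0.1929 = 0.02907 L.
At equivalence the base is fully converted to CH3NH3+; total volume = 0.05817 L, so [CH3NH3+] = 0.005608/0.05817 = 0.09640 M.
Ka(CH3NH3+) = Kw/Kb = 1.0e-14 / 4.4 x 10^-4 = 2.27e-11.
[H^+] = sqrt(Ka x [CH3NH3+]) = sqrt(2.27e-11 x 0.09640) = 1.48e-6 M.
pH = -log(1.48e-6) = 5.83.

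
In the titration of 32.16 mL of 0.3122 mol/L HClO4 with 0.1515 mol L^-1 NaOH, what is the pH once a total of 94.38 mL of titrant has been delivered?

12.53

n(acid) = 0.3122 x 0.03216 = 0.01004 mol; n(NaOH) added = 0.1515 x 0.09438 = 0.01430 mol.
Base is in excess by 0.01430 - 0.01004 = 0.004258 mol in a total volume of 0.1265 L.
[OH^-] = 0.004258/0.1265 = 0.03365 M, so pOH = 1.47 and pH = 14.00 - 1.47 = 12.53.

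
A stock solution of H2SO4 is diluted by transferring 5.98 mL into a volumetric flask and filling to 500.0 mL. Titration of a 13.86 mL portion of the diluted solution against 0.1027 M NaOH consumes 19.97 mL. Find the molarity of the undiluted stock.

6.19 M

n(NaOH) = 0.1027 x 0.01997 = 0.002051 mol.
n(H2SO4) in the aliquot = 0.002051 x 1/2 = 0.001025 mol.
[diluted H2SO4] = 0.001025 / 0.01386 = 0.07399 M.
Dilution factor = 500.0/5.980 = 83.61, so [stock] = 0.07399 x 83.61 = 6.19 M.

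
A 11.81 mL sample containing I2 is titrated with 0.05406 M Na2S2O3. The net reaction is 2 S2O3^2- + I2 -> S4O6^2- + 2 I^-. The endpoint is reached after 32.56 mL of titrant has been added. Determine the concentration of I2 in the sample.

n(Na2S2O3) = 0.05406 x 0.03256 = 0.001760 mol.
From the balanced equation, 2 mol Na2S2O3 reacts with 1 mol I2, so n(I2) = 0.001760 x 1/2 = 0.0008801 mol.
[I2] = 0.0008801 / 0.01181 L = 0.0745 M.

0.0745 M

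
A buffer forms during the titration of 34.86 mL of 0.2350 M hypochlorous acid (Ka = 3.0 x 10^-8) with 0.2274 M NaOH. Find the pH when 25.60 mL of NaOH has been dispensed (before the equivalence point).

7.91

Initial n(HClO) = 0.2350 x 0.03486 = 0.008192 mol.
n(NaOH) added = 0.2274 x 0.02560 = 0.005821 mol, converting that many moles of HClO to ClO-.
Remaining n(HClO) = 0.002371 mol; n(ClO-) = 0.005821 mol.
By Henderson-Hasselbalch, pH = pKa + log([A^-]/[HA]) = 7.52 + log(0.005821/0.002371) = 7.52 + (+0.39) = 7.91.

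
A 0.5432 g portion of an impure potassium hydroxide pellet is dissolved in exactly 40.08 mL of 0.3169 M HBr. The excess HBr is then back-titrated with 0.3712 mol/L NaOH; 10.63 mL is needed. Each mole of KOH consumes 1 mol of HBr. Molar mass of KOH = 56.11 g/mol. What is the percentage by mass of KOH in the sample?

Total n(HBr) added = 0.3169 x 0.04008 = 0.01270 mol.
n(NaOH) used = 0.3712 x 0.01063 = 0.003946 mol, which equals the excess n(HBr).
So n(HBr) consumed by the sample = 0.01270 - 0.003946 = 0.008755 mol.
n(KOH) = 0.008755 / 1 = 0.008755 mol.
mass KOH = 0.008755 x 56.11 = 0.4913 g, so %KOH = 0.4913/0.5432 x 100 = 90.4%.

90.4%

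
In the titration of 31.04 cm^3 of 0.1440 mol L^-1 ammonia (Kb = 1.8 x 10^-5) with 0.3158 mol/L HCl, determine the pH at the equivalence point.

n(NH3) = 0.1440 x 0.03104 = 0.004470 mol; V(HCl) at equivalence = 0.004470/0.3158 = 0.01415 L.
At equivalence the base is fully converted to NH4+; total volume = 0.04519 L, so [NH4+] = 0.004470/0.04519 = 0.09890 M.
Ka(NH4+) = Kw/Kb = 1.0e-14 / 1.8 x 10^-5 = 5.56e-10.
[H^+] = sqrt(Ka x [NH4+]) = sqrt(5.56e-10 x 0.09890) = 7.41e-6 M.
pH = -log(7.41e-6) = 5.13.

5.13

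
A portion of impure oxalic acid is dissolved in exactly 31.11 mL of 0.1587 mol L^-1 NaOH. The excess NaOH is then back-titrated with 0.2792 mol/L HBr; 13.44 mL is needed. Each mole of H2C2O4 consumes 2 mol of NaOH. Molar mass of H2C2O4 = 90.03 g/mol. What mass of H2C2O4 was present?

0.0533 g

Total n(NaOH) added = 0.1587 x 0.03111 = 0.004937 mol.
n(HBr) used = 0.2792 x 0.01344 = 0.003752 mol, which equals the excess n(NaOH).
So n(NaOH) consumed by the sample = 0.004937 - 0.003752 = 0.001185 mol.
n(H2C2O4) = 0.001185 / 2 = 0.0005924 mol.
mass = 0.0005924 mol x 90.03 g/mol = 0.0533 g.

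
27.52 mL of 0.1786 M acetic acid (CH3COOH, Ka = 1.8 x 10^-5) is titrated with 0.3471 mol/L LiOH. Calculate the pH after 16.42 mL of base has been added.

12.25

n(acid) = 0.1786 x 0.02752 = 0.004915 mol; n(LiOH) added = 0.3471 x 0.01642 = 0.005699 mol.
Base is in excess by 0.005699 - 0.004915 = 0.0007843 mol in a total volume of 0.04394 L.
[OH^-] = 0.0007843/0.04394 = 0.01785 M, so pOH = 1.75 and pH = 14.00 - 1.75 = 12.25.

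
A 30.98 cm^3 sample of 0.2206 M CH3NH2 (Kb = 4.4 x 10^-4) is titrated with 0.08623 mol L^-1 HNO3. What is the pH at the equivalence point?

n(CH3NH2) = 0.2206 x 0.03098 = 0.006834 mol; V(HNO3) at equivalence = 0.006834/0.08623 = 0.07926 L.
At equivalence the base is fully converted to CH3NH3+; total volume = 0.1102 L, so [CH3NH3+] = 0.006834/0.1102 = 0.06200 M.
Ka(CH3NH3+) = Kw/Kb = 1.0e-14 / 4.4 x 10^-4 = 2.27e-11.
[H^+] = sqrt(Ka x [CH3NH3+]) = sqrt(2.27e-11 x 0.06200) = 1.19e-6 M.
pH = -log(1.19e-6) = 5.93.

5.93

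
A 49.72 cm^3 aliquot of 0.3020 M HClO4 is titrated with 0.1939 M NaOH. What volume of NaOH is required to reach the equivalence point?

77.4 mL

n(HClO4) = 0.3020 mol/L x 0.04972 L = 0.01502 mol.
At equivalence n(NaOH) = n(HClO4) = 0.01502 mol.
V(NaOH) = 0.01502 / 0.1939 = 0.07744 L = 77.4 mL.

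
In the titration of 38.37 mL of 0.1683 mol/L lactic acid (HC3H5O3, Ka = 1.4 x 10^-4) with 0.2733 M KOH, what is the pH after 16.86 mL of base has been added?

Initial n(HC3H5O3) = 0.1683 x 0.03837 = 0.006458 mol.
n(KOH) added = 0.2733 x 0.01686 = 0.004608 mol, converting that many moles of HC3H5O3 to C3H5O3-.
Remaining n(HC3H5O3) = 0.001850 mol; n(C3H5O3-) = 0.004608 mol.
By Henderson-Hasselbalch, pH = pKa + log([A^-]/[HA]) = 3.85 + log(0.004608/0.001850) = 3.85 + (+0.40) = 4.25.

4.25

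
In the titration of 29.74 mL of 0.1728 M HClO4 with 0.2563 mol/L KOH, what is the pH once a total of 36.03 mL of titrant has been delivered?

12.79

n(acid) = 0.1728 x 0.02974 = 0.005139 mol; n(KOH) added = 0.2563 x 0.03603 = 0.009234 mol.
Base is in excess by 0.009234 - 0.005139 = 0.004095 mol in a total volume of 0.06577 L.
[OH^-] = 0.004095/0.06577 = 0.06227 M, so pOH = 1.21 and pH = 14.00 - 1.21 = 12.79.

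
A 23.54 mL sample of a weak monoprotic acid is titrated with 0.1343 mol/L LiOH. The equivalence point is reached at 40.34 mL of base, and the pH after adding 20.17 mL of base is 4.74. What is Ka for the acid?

20.17 mL is half of the equivalence volume, so this is the half-equivalence point where [HA] = [A^-].
At half-equivalence pH = pKa, so pKa = 4.74.
Ka = 10^(-4.74) = 1.8 x 10^-5.

1.8 x 10^-5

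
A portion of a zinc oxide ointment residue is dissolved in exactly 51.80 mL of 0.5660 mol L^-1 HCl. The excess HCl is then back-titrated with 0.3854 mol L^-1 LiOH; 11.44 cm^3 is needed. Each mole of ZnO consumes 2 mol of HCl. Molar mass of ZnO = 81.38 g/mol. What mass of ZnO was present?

Total n(HCl) added = 0.5660 x 0.05180 = 0.02932 mol.
n(LiOH) used = 0.3854 x 0.01144 = 0.004409 mol, which equals the excess n(HCl).
So n(HCl) consumed by the sample = 0.02932 - 0.004409 = 0.02491 mol.
n(ZnO) = 0.02491 / 2 = 0.01245 mol.
mass = 0.01245 mol x 81.38 g/mol = 1.01 g.

1.01 g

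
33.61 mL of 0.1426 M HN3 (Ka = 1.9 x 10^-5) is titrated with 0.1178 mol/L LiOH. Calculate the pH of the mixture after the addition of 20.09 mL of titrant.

4.71

Initial n(HN3) = 0.1426 x 0.03361 = 0.004793 mol.
n(LiOH) added = 0.1178 x 0.02009 = 0.002367 mol, converting that many moles of HN3 to N3-.
Remaining n(HN3) = 0.002426 mol; n(N3-) = 0.002367 mol.
By Henderson-Hasselbalch, pH = pKa + log([A^-]/[HA]) = 4.72 + log(0.002367/0.002426) = 4.72 + (-0.01) = 4.71.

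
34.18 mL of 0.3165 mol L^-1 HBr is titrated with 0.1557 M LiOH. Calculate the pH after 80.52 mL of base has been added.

12.18

n(acid) = 0.3165 x 0.03418 = 0.01082 mol; n(LiOH) added = 0.1557 x 0.08052 = 0.01254 mol.
Base is in excess by 0.01254 - 0.01082 = 0.001719 mol in a total volume of 0.1147 L.
[OH^-] = 0.001719/0.1147 = 0.01499 M, so pOH = 1.82 and pH = 14.00 - 1.82 = 12.18.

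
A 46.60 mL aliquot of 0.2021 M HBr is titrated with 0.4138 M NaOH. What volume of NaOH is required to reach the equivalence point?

22.8 mL

n(HBr) = 0.2021 mol/L x 0.04660 L = 0.009418 mol.
At equivalence n(NaOH) = n(HBr) = 0.009418 mol.
V(NaOH) = 0.009418 / 0.4138 = 0.02276 L = 22.8 mL.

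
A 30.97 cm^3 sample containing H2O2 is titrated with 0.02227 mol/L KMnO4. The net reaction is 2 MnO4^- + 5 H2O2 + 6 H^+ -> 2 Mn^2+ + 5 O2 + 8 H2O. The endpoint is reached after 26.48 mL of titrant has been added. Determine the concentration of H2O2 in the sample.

0.0476 M

n(KMnO4) = 0.02227 x 0.02648 = 0.0005897 mol.
From the balanced equation, 2 mol KMnO4 reacts with 5 mol H2O2, so n(H2O2) = 0.0005897 x 5/2 = 0.001474 mol.
[H2O2] = 0.001474 / 0.03097 L = 0.0476 M.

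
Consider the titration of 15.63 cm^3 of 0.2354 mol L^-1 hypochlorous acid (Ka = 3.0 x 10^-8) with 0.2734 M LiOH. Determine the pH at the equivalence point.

n(HClO) = 0.2354 x 0.01563 = 0.003679 mol; V(LiOH) at equivalence = 0.003679/0.2734 = 0.01346 L.
At equivalence all the acid is converted to ClO-; total volume = 0.01563 + 0.01346 = 0.02909 L, so [ClO-] = 0.003679/0.02909 = 0.1265 M.
Kb = Kw/Ka = 1.0e-14 / 3.0 x 10^-8 = 3.33e-7.
[OH^-] = sqrt(Kb x [ClO-]) = sqrt(3.33e-7 x 0.1265) = 0.000205 M.
pOH = 3.69, so pH = 14.00 - 3.69 = 10.31.

10.31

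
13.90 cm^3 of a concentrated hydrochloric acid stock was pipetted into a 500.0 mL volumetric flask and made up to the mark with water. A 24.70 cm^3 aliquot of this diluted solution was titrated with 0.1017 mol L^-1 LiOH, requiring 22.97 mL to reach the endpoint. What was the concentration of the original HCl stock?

n(LiOH) = 0.1017 x 0.02297 = 0.002336 mol.
n(HCl) in the aliquot = 0.002336 mol.
[diluted HCl] = 0.002336 / 0.02470 = 0.09458 M.
Dilution factor = 500.0/13.90 = 35.97, so [stock] = 0.09458 x 35.97 = 3.40 M.

3.40 M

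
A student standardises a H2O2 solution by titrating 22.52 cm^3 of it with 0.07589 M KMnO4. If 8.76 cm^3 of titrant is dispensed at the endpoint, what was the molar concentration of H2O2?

0.0738 M

n(KMnO4) = 0.07589 x 0.008760 = 0.0006648 mol.
From the balanced equation, 2 mol KMnO4 reacts with 5 mol H2O2, so n(H2O2) = 0.0006648 x 5/2 = 0.001662 mol.
[H2O2] = 0.001662 / 0.02252 L = 0.0738 M.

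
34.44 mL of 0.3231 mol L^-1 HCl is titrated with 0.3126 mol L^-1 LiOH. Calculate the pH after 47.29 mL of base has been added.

12.65

n(acid) = 0.3231 x 0.03444 = 0.01113 mol; n(LiOH) added = 0.3126 x 0.04729 = 0.01478 mol.
Base is in excess by 0.01478 - 0.01113 = 0.003655 mol in a total volume of 0.08173 L.
[OH^-] = 0.003655/0.08173 = 0.04472 M, so pOH = 1.35 and pH = 14.00 - 1.35 = 12.65.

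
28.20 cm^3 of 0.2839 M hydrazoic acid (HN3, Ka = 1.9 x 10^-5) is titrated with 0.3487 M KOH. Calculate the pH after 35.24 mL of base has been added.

n(acid) = 0.2839 x 0.02820 = 0.008006 mol; n(KOH) added = 0.3487 x 0.03524 = 0.01229 mol.
Base is in excess by 0.01229 - 0.008006 = 0.004282 mol in a total volume of 0.06344 L.
[OH^-] = 0.004282/0.06344 = 0.06750 M, so pOH = 1.17 and pH = 14.00 - 1.17 = 12.83.

12.83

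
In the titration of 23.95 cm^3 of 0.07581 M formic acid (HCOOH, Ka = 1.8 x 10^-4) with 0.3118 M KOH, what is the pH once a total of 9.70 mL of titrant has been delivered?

12.56

n(acid) = 0.07581 x 0.02395 = 0.001816 mol; n(KOH) added = 0.3118 x 0.009700 = 0.003024 mol.
Base is in excess by 0.003024 - 0.001816 = 0.001209 mol in a total volume of 0.03365 L.
[OH^-] = 0.001209/0.03365 = 0.03592 M, so pOH = 1.44 and pH = 14.00 - 1.44 = 12.56.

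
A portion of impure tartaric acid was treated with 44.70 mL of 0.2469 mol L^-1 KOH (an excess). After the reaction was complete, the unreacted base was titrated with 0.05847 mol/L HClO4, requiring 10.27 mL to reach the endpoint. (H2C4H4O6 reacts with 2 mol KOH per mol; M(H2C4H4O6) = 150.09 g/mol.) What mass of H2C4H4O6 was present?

0.783 g

Total n(KOH) added = 0.2469 x 0.04470 = 0.01104 mol.
n(HClO4) used = 0.05847 x 0.01027 = 0.0006005 mol, which equals the excess n(KOH).
So n(KOH) consumed by the sample = 0.01104 - 0.0006005 = 0.01044 mol.
n(H2C4H4O6) = 0.01044 / 2 = 0.005218 mol.
mass = 0.005218 mol x 150.09 g/mol = 0.783 g.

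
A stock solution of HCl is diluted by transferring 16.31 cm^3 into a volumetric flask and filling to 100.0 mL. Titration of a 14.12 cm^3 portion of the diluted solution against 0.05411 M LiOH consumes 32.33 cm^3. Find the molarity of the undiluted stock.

0.760 M

n(LiOH) = 0.05411 x 0.03233 = 0.001749 mol.
n(HCl) in the aliquot = 0.001749 mol.
[diluted HCl] = 0.001749 / 0.01412 = 0.1239 M.
Dilution factor = 100.0/16.31 = 6.131, so [stock] = 0.1239 x 6.131 = 0.760 M.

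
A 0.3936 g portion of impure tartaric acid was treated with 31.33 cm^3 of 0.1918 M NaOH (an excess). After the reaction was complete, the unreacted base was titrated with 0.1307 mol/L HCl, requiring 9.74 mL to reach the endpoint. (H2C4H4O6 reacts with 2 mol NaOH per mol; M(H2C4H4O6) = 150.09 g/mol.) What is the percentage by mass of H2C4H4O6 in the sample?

90.3%

Total n(NaOH) added = 0.1918 x 0.03133 = 0.006009 mol.
n(HCl) used = 0.1307 x 0.009740 = 0.001273 mol, which equals the excess n(NaOH).
So n(NaOH) consumed by the sample = 0.006009 - 0.001273 = 0.004736 mol.
n(H2C4H4O6) = 0.004736 / 2 = 0.002368 mol.
mass H2C4H4O6 = 0.002368 x 150.09 = 0.3554 g, so %H2C4H4O6 = 0.3554/0.3936 x 100 = 90.3%.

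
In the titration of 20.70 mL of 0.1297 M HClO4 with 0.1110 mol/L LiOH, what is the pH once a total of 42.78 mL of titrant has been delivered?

n(acid) = 0.1297 x 0.02070 = 0.002685 mol; n(LiOH) added = 0.1110 x 0.04278 = 0.004749 mol.
Base is in excess by 0.004749 - 0.002685 = 0.002064 mol in a total volume of 0.06348 L.
[OH^-] = 0.002064/0.06348 = 0.03251 M, so pOH = 1.49 and pH = 14.00 - 1.49 = 12.51.

12.51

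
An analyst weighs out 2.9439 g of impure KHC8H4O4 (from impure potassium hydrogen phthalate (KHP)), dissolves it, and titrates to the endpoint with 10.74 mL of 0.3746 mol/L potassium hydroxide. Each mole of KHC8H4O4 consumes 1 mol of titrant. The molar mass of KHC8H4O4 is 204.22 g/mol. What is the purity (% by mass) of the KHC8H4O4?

27.9%

n(KOH) = 0.3746 x 0.01074 = 0.004023 mol.
n(KHC8H4O4) = 0.004023 / 1 = 0.004023 mol.
mass of KHC8H4O4 = 0.004023 x 204.22 = 0.8216 g.
% purity = 0.8216 / 2.9439 x 100 = 27.9%.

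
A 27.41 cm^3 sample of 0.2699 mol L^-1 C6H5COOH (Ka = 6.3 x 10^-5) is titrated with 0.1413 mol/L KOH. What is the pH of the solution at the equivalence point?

n(C6H5COOH) = 0.2699 x 0.02741 = 0.007398 mol; V(KOH) at equivalence = 0.007398/0.1413 = 0.05236 L.
At equivalence all the acid is converted to C6H5COO-; total volume = 0.02741 + 0.05236 = 0.07977 L, so [C6H5COO-] = 0.007398/0.07977 = 0.09275 M.
Kb = Kw/Ka = 1.0e-14 / 6.3 x 10^-5 = 1.59e-10.
[OH^-] = sqrt(Kb x [C6H5COO-]) = sqrt(1.59e-10 x 0.09275) = 3.84e-6 M.
pOH = 5.42, so pH = 14.00 - 5.42 = 8.58.

8.58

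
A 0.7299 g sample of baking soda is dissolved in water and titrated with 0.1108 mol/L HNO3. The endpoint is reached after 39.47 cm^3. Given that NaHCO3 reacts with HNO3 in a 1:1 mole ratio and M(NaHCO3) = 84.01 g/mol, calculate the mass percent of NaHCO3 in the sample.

50.3%

n(HNO3) = 0.1108 x 0.03947 = 0.004373 mol.
n(NaHCO3) = 0.004373 / 1 = 0.004373 mol.
mass of NaHCO3 = 0.004373 x 84.01 = 0.3674 g.
% purity = 0.3674 / 0.7299 x 100 = 50.3%.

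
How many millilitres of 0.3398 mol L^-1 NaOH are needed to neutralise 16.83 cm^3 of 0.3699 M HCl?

18.3 mL

n(HCl) = 0.3699 mol/L x 0.01683 L = 0.006225 mol.
At equivalence n(NaOH) = n(HCl) = 0.006225 mol.
V(NaOH) = 0.006225 / 0.3398 = 0.01832 L = 18.3 mL.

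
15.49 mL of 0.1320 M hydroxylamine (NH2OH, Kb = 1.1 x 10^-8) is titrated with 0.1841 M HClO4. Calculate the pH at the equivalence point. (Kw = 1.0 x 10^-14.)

3.58

n(NH2OH) = 0.1320 x 0.01549 = 0.002045 mol; V(HClO4) at equivalence = 0.002045/0.1841 = 0.01111 L.
At equivalence the base is fully converted to NH3OH+; total volume = 0.02660 L, so [NH3OH+] = 0.002045/0.02660 = 0.07688 M.
Ka(NH3OH+) = Kw/Kb = 1.0e-14 / 1.1 x 10^-8 = 9.09e-7.
[H^+] = sqrt(Ka x [NH3OH+]) = sqrt(9.09e-7 x 0.07688) = 0.000264 M.
pH = -log(0.000264) = 3.58.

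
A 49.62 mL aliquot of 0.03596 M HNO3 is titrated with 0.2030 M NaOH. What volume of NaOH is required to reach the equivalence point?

8.79 mL

n(HNO3) = 0.03596 mol/L x 0.04962 L = 0.001784 mol.
At equivalence n(NaOH) = n(HNO3) = 0.001784 mol.
V(NaOH) = 0.001784 / 0.2030 = 0.008790 L = 8.79 mL.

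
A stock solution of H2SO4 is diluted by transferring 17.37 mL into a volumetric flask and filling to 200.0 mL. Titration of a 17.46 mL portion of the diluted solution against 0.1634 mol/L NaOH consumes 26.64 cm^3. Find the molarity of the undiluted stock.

1.44 M

n(NaOH) = 0.1634 x 0.02664 = 0.004353 mol.
n(H2SO4) in the aliquot = 0.004353 x 1/2 = 0.002176 mol.
[diluted H2SO4] = 0.002176 / 0.01746 = 0.1247 M.
Dilution factor = 200.0/17.37 = 11.51, so [stock] = 0.1247 x 11.51 = 1.44 M.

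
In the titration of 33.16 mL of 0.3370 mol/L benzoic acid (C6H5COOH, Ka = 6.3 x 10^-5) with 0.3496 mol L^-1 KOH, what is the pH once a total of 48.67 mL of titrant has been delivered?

n(acid) = 0.3370 x 0.03316 = 0.01117 mol; n(KOH) added = 0.3496 x 0.04867 = 0.01702 mol.
Base is in excess by 0.01702 - 0.01117 = 0.005840 mol in a total volume of 0.08183 L.
[OH^-] = 0.005840/0.08183 = 0.07137 M, so pOH = 1.15 and pH = 14.00 - 1.15 = 12.85.

12.85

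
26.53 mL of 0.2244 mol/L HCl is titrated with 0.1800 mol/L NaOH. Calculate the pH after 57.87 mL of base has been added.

n(acid) = 0.2244 x 0.02653 = 0.005953 mol; n(NaOH) added = 0.1800 x 0.05787 = 0.01042 mol.
Base is in excess by 0.01042 - 0.005953 = 0.004463 mol in a total volume of 0.08440 L.
[OH^-] = 0.004463/0.08440 = 0.05288 M, so pOH = 1.28 and pH = 14.00 - 1.28 = 12.72.

12.72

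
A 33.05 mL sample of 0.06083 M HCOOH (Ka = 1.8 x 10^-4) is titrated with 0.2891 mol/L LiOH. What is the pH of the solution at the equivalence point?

8.22

n(HCOOH) = 0.06083 x 0.03305 = 0.002010 mol; V(LiOH) at equivalence = 0.002010/0.2891 = 0.006954 L.
At equivalence all the acid is converted to HCOO-; total volume = 0.03305 + 0.006954 = 0.04000 L, so [HCOO-] = 0.002010/0.04000 = 0.05026 M.
Kb = Kw/Ka = 1.0e-14 / 1.8 x 10^-4 = 5.56e-11.
[OH^-] = sqrt(Kb x [HCOO-]) = sqrt(5.56e-11 x 0.05026) = 1.67e-6 M.
pOH = 5.78, so pH = 14.00 - 5.78 = 8.22.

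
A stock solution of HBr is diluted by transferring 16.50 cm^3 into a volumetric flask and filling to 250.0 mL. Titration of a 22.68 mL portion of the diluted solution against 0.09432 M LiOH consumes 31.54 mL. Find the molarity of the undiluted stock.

1.99 M

n(LiOH) = 0.09432 x 0.03154 = 0.002975 mol.
n(HBr) in the aliquot = 0.002975 mol.
[diluted HBr] = 0.002975 / 0.02268 = 0.1312 M.
Dilution factor = 250.0/16.50 = 15.15, so [stock] = 0.1312 x 15.15 = 1.99 M.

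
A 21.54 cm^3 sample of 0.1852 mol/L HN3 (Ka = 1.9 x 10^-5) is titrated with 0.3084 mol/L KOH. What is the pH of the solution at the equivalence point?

8.89

n(HN3) = 0.1852 x 0.02154 = 0.003989 mol; V(KOH) at equivalence = 0.003989/0.3084 = 0.01294 L.
At equivalence all the acid is converted to N3-; total volume = 0.02154 + 0.01294 = 0.03448 L, so [N3-] = 0.003989/0.03448 = 0.1157 M.
Kb = Kw/Ka = 1.0e-14 / 1.9 x 10^-5 = 5.26e-10.
[OH^-] = sqrt(Kb x [N3-]) = sqrt(5.26e-10 x 0.1157) = 7.80e-6 M.
pOH = 5.11, so pH = 14.00 - 5.11 = 8.89.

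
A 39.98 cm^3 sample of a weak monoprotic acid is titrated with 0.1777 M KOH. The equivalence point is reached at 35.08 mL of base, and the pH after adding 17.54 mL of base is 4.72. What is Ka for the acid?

17.54 mL is half of the equivalence volume, so this is the half-equivalence point where [HA] = [A^-].
At half-equivalence pH = pKa, so pKa = 4.72.
Ka = 10^(-4.72) = 1.9 x 10^-5.

1.9 x 10^-5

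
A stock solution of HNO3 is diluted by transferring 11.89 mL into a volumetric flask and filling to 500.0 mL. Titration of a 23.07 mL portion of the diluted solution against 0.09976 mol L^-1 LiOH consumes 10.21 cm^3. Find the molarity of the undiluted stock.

1.86 M

n(LiOH) = 0.09976 x 0.01021 = 0.001019 mol.
n(HNO3) in the aliquot = 0.001019 mol.
[diluted HNO3] = 0.001019 / 0.02307 = 0.04415 M.
Dilution factor = 500.0/11.89 = 42.05, so [stock] = 0.04415 x 42.05 = 1.86 M.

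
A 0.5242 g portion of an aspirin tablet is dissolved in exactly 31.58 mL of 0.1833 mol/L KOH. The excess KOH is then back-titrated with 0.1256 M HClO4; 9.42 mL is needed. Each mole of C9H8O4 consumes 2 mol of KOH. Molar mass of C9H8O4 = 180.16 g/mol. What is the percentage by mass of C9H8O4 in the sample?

79.1%

Total n(KOH) added = 0.1833 x 0.03158 = 0.005789 mol.
n(HClO4) used = 0.1256 x 0.009420 = 0.001183 mol, which equals the excess n(KOH).
So n(KOH) consumed by the sample = 0.005789 - 0.001183 = 0.004605 mol.
n(C9H8O4) = 0.004605 / 2 = 0.002303 mol.
mass C9H8O4 = 0.002303 x 180.16 = 0.4149 g, so %C9H8O4 = 0.4149/0.5242 x 100 = 79.1%.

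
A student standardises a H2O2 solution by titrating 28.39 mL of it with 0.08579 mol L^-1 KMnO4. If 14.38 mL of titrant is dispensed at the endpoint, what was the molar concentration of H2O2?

n(KMnO4) = 0.08579 x 0.01438 = 0.001234 mol.
From the balanced equation, 2 mol KMnO4 reacts with 5 mol H2O2, so n(H2O2) = 0.001234 x 5/2 = 0.003084 mol.
[H2O2] = 0.003084 / 0.02839 L = 0.109 M.

0.109 M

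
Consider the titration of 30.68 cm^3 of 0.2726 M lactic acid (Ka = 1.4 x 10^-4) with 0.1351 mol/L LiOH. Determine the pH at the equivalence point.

8.40

n(HC3H5O3) = 0.2726 x 0.03068 = 0.008363 mol; V(LiOH) at equivalence = 0.008363/0.1351 = 0.06191 L.
At equivalence all the acid is converted to C3H5O3-; total volume = 0.03068 + 0.06191 = 0.09259 L, so [C3H5O3-] = 0.008363/0.09259 = 0.09033 M.
Kb = Kw/Ka = 1.0e-14 / 1.4 x 10^-4 = 7.14e-11.
[OH^-] = sqrt(Kb x [C3H5O3-]) = sqrt(7.14e-11 x 0.09033) = 2.54e-6 M.
pOH = 5.60, so pH = 14.00 - 5.60 = 8.40.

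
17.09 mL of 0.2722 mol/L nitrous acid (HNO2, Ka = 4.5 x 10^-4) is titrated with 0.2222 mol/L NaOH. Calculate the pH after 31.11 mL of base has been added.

12.67

n(acid) = 0.2722 x 0.01709 = 0.004652 mol; n(NaOH) added = 0.2222 x 0.03111 = 0.006913 mol.
Base is in excess by 0.006913 - 0.004652 = 0.002261 mol in a total volume of 0.04820 L.
[OH^-] = 0.002261/0.04820 = 0.04690 M, so pOH = 1.33 and pH = 14.00 - 1.33 = 12.67.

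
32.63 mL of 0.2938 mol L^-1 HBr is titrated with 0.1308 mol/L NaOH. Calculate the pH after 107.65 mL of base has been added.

n(acid) = 0.2938 x 0.03263 = 0.009587 mol; n(NaOH) added = 0.1308 x 0.1077 = 0.01408 mol.
Base is in excess by 0.01408 - 0.009587 = 0.004494 mol in a total volume of 0.1403 L.
[OH^-] = 0.004494/0.1403 = 0.03204 M, so pOH = 1.49 and pH = 14.00 - 1.49 = 12.51.

12.51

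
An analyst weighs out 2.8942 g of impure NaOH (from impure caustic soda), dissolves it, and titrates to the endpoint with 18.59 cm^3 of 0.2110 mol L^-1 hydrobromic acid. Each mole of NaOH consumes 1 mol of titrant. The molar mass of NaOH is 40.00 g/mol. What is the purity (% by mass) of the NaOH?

n(HBr) = 0.2110 x 0.01859 = 0.003922 mol.
n(NaOH) = 0.003922 / 1 = 0.003922 mol.
mass of NaOH = 0.003922 x 40.00 = 0.1569 g.
% purity = 0.1569 / 2.8942 x 100 = 5.42%.

5.42%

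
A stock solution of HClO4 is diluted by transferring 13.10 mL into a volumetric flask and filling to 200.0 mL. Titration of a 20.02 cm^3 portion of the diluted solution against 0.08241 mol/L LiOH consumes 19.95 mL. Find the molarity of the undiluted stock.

1.25 M

n(LiOH) = 0.08241 x 0.01995 = 0.001644 mol.
n(HClO4) in the aliquot = 0.001644 mol.
[diluted HClO4] = 0.001644 / 0.02002 = 0.08212 M.
Dilution factor = 200.0/13.10 = 15.27, so [stock] = 0.08212 x 15.27 = 1.25 M.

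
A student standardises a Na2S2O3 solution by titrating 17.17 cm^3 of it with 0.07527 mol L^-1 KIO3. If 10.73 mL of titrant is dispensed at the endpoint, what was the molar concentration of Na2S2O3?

0.282 M

n(KIO3) = 0.07527 x 0.01073 = 0.0008076 mol.
From the balanced equation, 1 mol KIO3 reacts with 6 mol Na2S2O3, so n(Na2S2O3) = 0.0008076 x 6/1 = 0.004846 mol.
[Na2S2O3] = 0.004846 / 0.01717 L = 0.282 M.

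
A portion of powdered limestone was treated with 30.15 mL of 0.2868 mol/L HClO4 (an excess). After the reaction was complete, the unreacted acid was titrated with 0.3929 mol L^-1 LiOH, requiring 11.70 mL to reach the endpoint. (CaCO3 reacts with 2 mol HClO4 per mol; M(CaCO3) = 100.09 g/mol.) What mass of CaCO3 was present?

Total n(HClO4) added = 0.2868 x 0.03015 = 0.008647 mol.
n(LiOH) used = 0.3929 x 0.01170 = 0.004597 mol, which equals the excess n(HClO4).
So n(HClO4) consumed by the sample = 0.008647 - 0.004597 = 0.004050 mol.
n(CaCO3) = 0.004050 / 2 = 0.002025 mol.
mass = 0.002025 mol x 100.09 g/mol = 0.203 g.

0.203 g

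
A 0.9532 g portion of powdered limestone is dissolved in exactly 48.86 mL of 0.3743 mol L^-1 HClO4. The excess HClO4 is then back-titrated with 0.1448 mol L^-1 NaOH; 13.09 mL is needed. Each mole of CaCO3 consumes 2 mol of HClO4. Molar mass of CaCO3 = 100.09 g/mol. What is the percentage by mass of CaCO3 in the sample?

86.1%

Total n(HClO4) added = 0.3743 x 0.04886 = 0.01829 mol.
n(NaOH) used = 0.1448 x 0.01309 = 0.001895 mol, which equals the excess n(HClO4).
So n(HClO4) consumed by the sample = 0.01829 - 0.001895 = 0.01639 mol.
n(CaCO3) = 0.01639 / 2 = 0.008196 mol.
mass CaCO3 = 0.008196 x 100.09 = 0.8204 g, so %CaCO3 = 0.8204/0.9532 x 100 = 86.1%.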